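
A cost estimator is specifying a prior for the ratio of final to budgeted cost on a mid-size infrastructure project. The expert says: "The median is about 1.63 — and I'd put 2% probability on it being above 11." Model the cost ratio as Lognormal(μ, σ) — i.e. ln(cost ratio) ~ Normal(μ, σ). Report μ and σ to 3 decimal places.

If T ~ Lognormal(μ,σ) then ln T ~ Normal(μ,σ), so the p-quantile of ln T is μ + z_p·σ.
ln(1.63) = 0.4886 and ln(11) = 2.398; z_{0.5} = 0, z_{0.98} = 2.054.
σ = (2.398 − 0.4886)/(2.054 − (0)) = 0.930.
μ = 0.4886 − (0)·0.930 = 0.489.

μ ≈ 0.489, σ ≈ 0.930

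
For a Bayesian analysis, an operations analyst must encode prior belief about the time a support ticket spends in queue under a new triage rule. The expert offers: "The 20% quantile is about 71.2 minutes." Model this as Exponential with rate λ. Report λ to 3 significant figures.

P(T < 71.2) = 1 − e^(−λ·71.2) = 0.2, so λ = −ln(1−0.2)/71.2 = −ln(0.8)/71.2 = 0.00313.

λ ≈ 0.00313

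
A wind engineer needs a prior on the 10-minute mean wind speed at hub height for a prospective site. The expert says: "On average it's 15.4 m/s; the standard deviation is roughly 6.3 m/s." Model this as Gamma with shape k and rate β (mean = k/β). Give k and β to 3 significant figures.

For Gamma(k, rate β): mean = k/β, variance = k/β², so CV = 1/√k.
CV = SD/mean = 6.3/15.4 = 0.4091, hence k = 1/CV² = 5.98.
Then β = k/mean = 5.98/15.4 = 0.388.

k ≈ 5.98, β ≈ 0.388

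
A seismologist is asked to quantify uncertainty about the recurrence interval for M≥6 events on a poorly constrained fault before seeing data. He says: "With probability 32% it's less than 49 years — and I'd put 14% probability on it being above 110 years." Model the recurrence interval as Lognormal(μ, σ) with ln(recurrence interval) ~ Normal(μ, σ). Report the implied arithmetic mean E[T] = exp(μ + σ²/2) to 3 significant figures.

E[T] ≈ 71.7 years

If T ~ Lognormal(μ,σ) then ln T ~ Normal(μ,σ), so the p-quantile of ln T is μ + z_p·σ.
ln(49) = 3.892 and ln(110) = 4.7; z_{0.32} = -0.4677, z_{0.86} = 1.08.
σ = (4.7 − 3.892)/(1.08 − (-0.4677)) = 0.522.
μ = 3.892 − (-0.4677)·0.522 = 4.136.
E[T] = exp(μ + σ²/2) = exp(4.136 + 0.1364) = 71.7 years.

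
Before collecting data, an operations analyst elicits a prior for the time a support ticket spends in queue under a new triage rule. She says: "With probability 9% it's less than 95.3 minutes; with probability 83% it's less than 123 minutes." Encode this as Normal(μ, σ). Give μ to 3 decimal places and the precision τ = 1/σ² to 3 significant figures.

For Normal(μ,σ), the p-quantile is μ + z_p·σ. Here z_{0.09} = -1.341, z_{0.83} = 0.9542.
So 95.3 = μ − 1.341σ and 123 = μ + 0.9542σ.
Subtracting: σ = (123 − 95.3)/(0.9542 − (-1.341)) = 12.070.
Then μ = 95.3 − (-1.341)·12.070 = 111.483.
Precision τ = 1/σ² = 1/12.07² = 0.00686.

μ = 111.483, τ = 0.00686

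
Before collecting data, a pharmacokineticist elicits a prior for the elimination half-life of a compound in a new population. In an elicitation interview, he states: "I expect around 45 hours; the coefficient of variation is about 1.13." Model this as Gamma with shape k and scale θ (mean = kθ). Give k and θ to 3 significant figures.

k ≈ 0.783, θ ≈ 57.5

For Gamma(k, scale θ): mean = kθ, variance = kθ², so CV = 1/√k.
CV = 1.13, hence k = 1/CV² = 0.783.
Then θ = mean/k = 45/0.783 = 57.5.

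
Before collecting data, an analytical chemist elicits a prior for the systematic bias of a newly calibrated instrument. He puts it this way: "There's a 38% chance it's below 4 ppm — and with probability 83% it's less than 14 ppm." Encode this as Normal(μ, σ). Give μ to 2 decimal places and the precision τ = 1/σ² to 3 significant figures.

The p-quantile of Normal(μ,σ) is μ + z_p·σ, with z_{0.38} = -0.3055 and z_{0.83} = 0.9542.
Eliminate σ: μ = (z₂·x₁ − z₁·x₂)/(z₂ − z₁) = (0.9542·4 − (-0.3055)·14)/1.26 = 6.43.
Then σ = (x₂ − x₁)/(z₂ − z₁) = (14 − 4)/1.26 = 7.94.
Precision τ = 1/σ² = 1/7.939² = 0.0159.

μ = 6.43, τ = 0.0159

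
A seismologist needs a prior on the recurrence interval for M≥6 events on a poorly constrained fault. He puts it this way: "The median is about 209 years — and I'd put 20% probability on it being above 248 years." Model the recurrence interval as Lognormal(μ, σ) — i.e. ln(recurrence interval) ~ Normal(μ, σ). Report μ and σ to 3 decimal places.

μ ≈ 5.342, σ ≈ 0.203

If T ~ Lognormal(μ,σ) then ln T ~ Normal(μ,σ), so the p-quantile of ln T is μ + z_p·σ.
ln(209) = 5.342 and ln(248) = 5.513; z_{0.5} = 0, z_{0.8} = 0.8416.
σ = (5.513 − 5.342)/(0.8416 − (0)) = 0.203.
μ = 5.342 − (0)·0.203 = 5.342.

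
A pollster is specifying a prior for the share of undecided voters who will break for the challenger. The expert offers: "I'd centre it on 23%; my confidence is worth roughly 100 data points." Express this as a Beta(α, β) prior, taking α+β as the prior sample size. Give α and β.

α = 23, β = 77

Under the effective-sample-size interpretation, Beta(α, β) has prior mean α/(α+β) and prior sample size α+β.
So α+β = 100 and α/(α+β) = 0.23, giving α = 0.23·100 = 23 and β = 100 − 23 = 77.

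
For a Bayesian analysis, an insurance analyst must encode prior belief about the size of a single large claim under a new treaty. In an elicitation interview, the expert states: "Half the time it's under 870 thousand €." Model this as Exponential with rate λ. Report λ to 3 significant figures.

λ ≈ 0.000797

Exponential median = ln 2 / λ, so λ = ln 2 / 870.0 = 0.000797.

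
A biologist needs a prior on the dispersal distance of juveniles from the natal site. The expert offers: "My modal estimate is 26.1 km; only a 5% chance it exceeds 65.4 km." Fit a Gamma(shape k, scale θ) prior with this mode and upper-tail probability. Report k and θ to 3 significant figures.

k ≈ 4.22, θ ≈ 8.11

Gamma(k,θ) with k>1 has mode (k−1)θ, so θ = 26.1/(k−1).
Need P(X < 65.4) = 0.95 with θ tied to k this way. Start at k = 2, θ = 26.1: P(X<65.4) ≈ 0.714.
Too low — raise k to concentrate. Iterating converges to k ≈ 4.22.
Then θ = 26.1/(4.22−1) ≈ 8.11.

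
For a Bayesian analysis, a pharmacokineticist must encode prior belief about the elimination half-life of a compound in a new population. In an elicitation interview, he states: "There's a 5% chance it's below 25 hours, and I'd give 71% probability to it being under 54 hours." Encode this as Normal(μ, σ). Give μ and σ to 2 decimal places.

μ = 46.70, σ = 13.19

For Normal(μ,σ), the p-quantile is μ + z_p·σ. Here z_{0.05} = -1.645, z_{0.71} = 0.5534.
So 25 = μ − 1.645σ and 54 = μ + 0.5534σ.
Subtracting: σ = (54 − 25)/(0.5534 − (-1.645)) = 13.19.
Then μ = 25 − (-1.645)·13.19 = 46.70.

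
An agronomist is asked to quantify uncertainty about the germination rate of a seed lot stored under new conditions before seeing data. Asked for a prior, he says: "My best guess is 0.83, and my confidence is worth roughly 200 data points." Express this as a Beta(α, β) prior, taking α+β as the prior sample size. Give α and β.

Under the effective-sample-size interpretation, Beta(α, β) has prior mean α/(α+β) and prior sample size α+β.
So α+β = 200 and α/(α+β) = 0.83, giving α = 0.83·200 = 166 and β = 200 − 166 = 34.

α = 166, β = 34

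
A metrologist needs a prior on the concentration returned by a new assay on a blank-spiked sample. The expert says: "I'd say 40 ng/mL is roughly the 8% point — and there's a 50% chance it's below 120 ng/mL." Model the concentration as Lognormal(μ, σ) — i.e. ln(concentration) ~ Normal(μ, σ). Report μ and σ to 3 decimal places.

If T ~ Lognormal(μ,σ) then ln T ~ Normal(μ,σ), so the p-quantile of ln T is μ + z_p·σ.
ln(40) = 3.689 and ln(120) = 4.787; z_{0.08} = -1.405, z_{0.5} = 0.
σ = (4.787 − 3.689)/(0 − (-1.405)) = 0.782.
μ = 3.689 − (-1.405)·0.782 = 4.787.

μ ≈ 4.787, σ ≈ 0.782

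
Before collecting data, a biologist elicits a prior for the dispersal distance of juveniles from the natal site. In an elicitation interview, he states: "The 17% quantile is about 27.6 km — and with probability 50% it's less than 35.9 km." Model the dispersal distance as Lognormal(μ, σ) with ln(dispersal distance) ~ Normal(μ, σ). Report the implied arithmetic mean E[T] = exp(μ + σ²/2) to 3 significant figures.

If T ~ Lognormal(μ,σ) then ln T ~ Normal(μ,σ), so the p-quantile of ln T is μ + z_p·σ.
ln(27.6) = 3.318 and ln(35.9) = 3.581; z_{0.17} = -0.9542, z_{0.5} = 0.
σ = (3.581 − 3.318)/(0 − (-0.9542)) = 0.276.
μ = 3.318 − (-0.9542)·0.276 = 3.581.
E[T] = exp(μ + σ²/2) = exp(3.581 + 0.0380) = 37.3 km.

E[T] ≈ 37.3 km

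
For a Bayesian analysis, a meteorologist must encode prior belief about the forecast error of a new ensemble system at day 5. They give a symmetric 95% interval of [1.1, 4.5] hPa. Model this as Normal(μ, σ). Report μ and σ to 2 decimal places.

A symmetric 95% interval runs μ ± z·σ with z = 1.96.
Half-width = 1.7, so σ = 1.7/1.96 = 0.87.
μ is the interval midpoint, 2.80.

μ = 2.80, σ = 0.87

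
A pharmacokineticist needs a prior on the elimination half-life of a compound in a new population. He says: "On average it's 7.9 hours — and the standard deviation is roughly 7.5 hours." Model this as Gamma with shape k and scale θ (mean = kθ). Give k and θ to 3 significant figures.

For Gamma(k, scale θ): mean = kθ, variance = kθ², so CV = 1/√k.
CV = SD/mean = 7.5/7.9 = 0.9494, hence k = 1/CV² = 1.11.
Then θ = mean/k = 7.9/1.11 = 7.12.

k ≈ 1.11, θ ≈ 7.12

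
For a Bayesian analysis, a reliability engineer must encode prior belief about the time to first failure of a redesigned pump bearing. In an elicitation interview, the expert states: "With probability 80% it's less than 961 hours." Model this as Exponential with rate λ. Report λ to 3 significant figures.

P(T < 961.0) = 1 − e^(−λ·961.0) = 0.8, so λ = −ln(1−0.8)/961.0 = −ln(0.2)/961.0 = 0.00167.

λ ≈ 0.00167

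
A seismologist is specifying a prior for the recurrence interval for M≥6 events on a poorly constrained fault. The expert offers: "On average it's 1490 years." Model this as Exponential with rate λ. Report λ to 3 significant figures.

λ ≈ 0.000671

Exponential mean = 1/λ, so λ = 1/1490.0 = 0.000671.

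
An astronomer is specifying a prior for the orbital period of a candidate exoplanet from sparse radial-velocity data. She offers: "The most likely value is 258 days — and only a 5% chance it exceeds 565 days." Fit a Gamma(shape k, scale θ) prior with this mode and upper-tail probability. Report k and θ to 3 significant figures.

Gamma(k,θ) with k>1 has mode (k−1)θ, so θ = 258/(k−1).
Need P(X < 565) = 0.95 with θ tied to k this way. Start at k = 2, θ = 258: P(X<565) ≈ 0.643.
Too low — raise k to concentrate. Iterating converges to k ≈ 5.48.
Then θ = 258/(5.48−1) ≈ 57.6.

k ≈ 5.48, θ ≈ 57.6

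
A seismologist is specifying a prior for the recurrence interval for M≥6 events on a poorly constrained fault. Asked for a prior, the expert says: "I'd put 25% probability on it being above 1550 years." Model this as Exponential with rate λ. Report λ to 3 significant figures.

λ ≈ 0.000894

P(T > 1550.0) = e^(−λ·1550.0) = 0.25, so λ = −ln(0.25)/1550.0 = 0.000894.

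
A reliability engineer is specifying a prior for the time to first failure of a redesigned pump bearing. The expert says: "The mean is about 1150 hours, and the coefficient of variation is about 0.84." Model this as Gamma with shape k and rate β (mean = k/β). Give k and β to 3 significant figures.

For Gamma(k, rate β): mean = k/β, variance = k/β², so CV = 1/√k.
CV = 0.84, hence k = 1/CV² = 1.42.
Then β = k/mean = 1.42/1150 = 0.00123.

k ≈ 1.42, β ≈ 0.00123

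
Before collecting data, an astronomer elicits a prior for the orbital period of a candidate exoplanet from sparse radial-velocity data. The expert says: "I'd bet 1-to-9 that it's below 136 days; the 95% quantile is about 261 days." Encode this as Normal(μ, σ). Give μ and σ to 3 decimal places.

The p-quantile of Normal(μ,σ) is μ + z_p·σ, with z_{0.1} = -1.282 and z_{0.95} = 1.645.
Eliminate σ: μ = (z₂·x₁ − z₁·x₂)/(z₂ − z₁) = (1.645·136 − (-1.282)·261)/2.926 = 190.741.
Then σ = (x₂ − x₁)/(z₂ − z₁) = (261 − 136)/2.926 = 42.715.

μ = 190.741, σ = 42.715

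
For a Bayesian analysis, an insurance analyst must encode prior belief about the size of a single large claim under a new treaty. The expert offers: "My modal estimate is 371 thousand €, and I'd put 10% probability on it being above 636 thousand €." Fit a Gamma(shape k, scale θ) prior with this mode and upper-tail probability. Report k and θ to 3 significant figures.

Gamma(k,θ) with k>1 has mode (k−1)θ, so θ = 371/(k−1).
Need P(X < 636) = 0.9 with θ tied to k this way. Start at k = 2, θ = 371: P(X<636) ≈ 0.511.
Too low — raise k to concentrate. Iterating converges to k ≈ 7.52.
Then θ = 371/(7.52−1) ≈ 56.9.

k ≈ 7.52, θ ≈ 56.9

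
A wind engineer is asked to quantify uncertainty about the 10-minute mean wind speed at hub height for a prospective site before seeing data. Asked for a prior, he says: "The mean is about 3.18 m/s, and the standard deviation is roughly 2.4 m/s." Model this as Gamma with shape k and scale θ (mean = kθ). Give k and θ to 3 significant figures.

k ≈ 1.76, θ ≈ 1.81

For Gamma(k, scale θ): mean = kθ, variance = kθ², so CV = 1/√k.
CV = SD/mean = 2.4/3.18 = 0.7547, hence k = 1/CV² = 1.76.
Then θ = mean/k = 3.18/1.76 = 1.81.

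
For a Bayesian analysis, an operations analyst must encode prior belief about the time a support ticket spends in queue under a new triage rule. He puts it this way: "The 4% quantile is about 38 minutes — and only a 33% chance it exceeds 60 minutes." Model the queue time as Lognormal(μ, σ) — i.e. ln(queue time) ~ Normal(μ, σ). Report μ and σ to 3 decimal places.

If T ~ Lognormal(μ,σ) then ln T ~ Normal(μ,σ), so the p-quantile of ln T is μ + z_p·σ.
ln(38) = 3.638 and ln(60) = 4.094; z_{0.04} = -1.751, z_{0.67} = 0.4399.
σ = (4.094 − 3.638)/(0.4399 − (-1.751)) = 0.209.
μ = 3.638 − (-1.751)·0.209 = 4.003.

μ ≈ 4.003, σ ≈ 0.209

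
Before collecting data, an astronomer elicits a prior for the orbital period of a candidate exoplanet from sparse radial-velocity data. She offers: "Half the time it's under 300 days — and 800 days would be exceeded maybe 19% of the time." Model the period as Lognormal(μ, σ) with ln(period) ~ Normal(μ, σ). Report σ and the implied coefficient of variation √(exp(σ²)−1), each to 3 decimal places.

σ ≈ 1.117, CV ≈ 1.576

If T ~ Lognormal(μ,σ) then ln T ~ Normal(μ,σ), so the p-quantile of ln T is μ + z_p·σ.
ln(300) = 5.704 and ln(800) = 6.685; z_{0.5} = 0, z_{0.81} = 0.8779.
σ = (6.685 − 5.704)/(0.8779 − (0)) = 1.117.
μ = 5.704 − (0)·1.117 = 5.704.
CV = √(exp(σ²)−1) = √(exp(1.2482)−1) = 1.576.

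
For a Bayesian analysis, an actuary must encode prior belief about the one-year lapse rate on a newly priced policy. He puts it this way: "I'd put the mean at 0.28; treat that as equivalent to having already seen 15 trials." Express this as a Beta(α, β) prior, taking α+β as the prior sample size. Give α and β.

Under the effective-sample-size interpretation, Beta(α, β) has prior mean α/(α+β) and prior sample size α+β.
So α+β = 15 and α/(α+β) = 0.28, giving α = 0.28·15 = 4.2 and β = 15 − 4.2 = 10.8.

α = 4.2, β = 10.8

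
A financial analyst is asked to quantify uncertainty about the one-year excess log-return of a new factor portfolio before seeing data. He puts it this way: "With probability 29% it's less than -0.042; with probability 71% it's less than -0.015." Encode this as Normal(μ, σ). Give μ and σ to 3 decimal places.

The p-quantile of Normal(μ,σ) is μ + z_p·σ, with z_{0.29} = -0.5534 and z_{0.71} = 0.5534.
Eliminate σ: μ = (z₂·x₁ − z₁·x₂)/(z₂ − z₁) = (0.5534·-0.042 − (-0.5534)·-0.015)/1.107 = -0.028.
Then σ = (x₂ − x₁)/(z₂ − z₁) = (-0.015 − -0.042)/1.107 = 0.024.

μ = -0.028, σ = 0.024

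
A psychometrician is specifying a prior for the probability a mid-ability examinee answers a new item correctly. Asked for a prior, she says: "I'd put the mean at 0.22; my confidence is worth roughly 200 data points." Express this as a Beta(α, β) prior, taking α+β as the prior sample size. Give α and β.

α = 44, β = 156

Under the effective-sample-size interpretation, Beta(α, β) has prior mean α/(α+β) and prior sample size α+β.
So α+β = 200 and α/(α+β) = 0.22, giving α = 0.22·200 = 44 and β = 200 − 44 = 156.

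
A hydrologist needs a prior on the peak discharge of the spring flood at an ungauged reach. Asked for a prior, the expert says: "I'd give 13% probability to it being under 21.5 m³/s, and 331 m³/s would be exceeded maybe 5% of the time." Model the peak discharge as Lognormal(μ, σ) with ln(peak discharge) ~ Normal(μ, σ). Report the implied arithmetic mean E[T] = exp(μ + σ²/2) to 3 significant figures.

If T ~ Lognormal(μ,σ) then ln T ~ Normal(μ,σ), so the p-quantile of ln T is μ + z_p·σ.
ln(21.5) = 3.068 and ln(331) = 5.802; z_{0.13} = -1.126, z_{0.95} = 1.645.
σ = (5.802 − 3.068)/(1.645 − (-1.126)) = 0.987.
μ = 3.068 − (-1.126)·0.987 = 4.179.
E[T] = exp(μ + σ²/2) = exp(4.179 + 0.4867) = 106 m³/s.

E[T] ≈ 106 m³/s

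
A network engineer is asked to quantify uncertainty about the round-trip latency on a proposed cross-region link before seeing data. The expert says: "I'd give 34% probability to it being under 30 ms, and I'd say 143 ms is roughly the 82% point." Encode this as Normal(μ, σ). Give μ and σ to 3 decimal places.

For Normal(μ,σ), the p-quantile is μ + z_p·σ. Here z_{0.34} = -0.4125, z_{0.82} = 0.9154.
So 30 = μ − 0.4125σ and 143 = μ + 0.9154σ.
Subtracting: σ = (143 − 30)/(0.9154 − (-0.4125)) = 85.101.
Then μ = 30 − (-0.4125)·85.101 = 65.101.

μ = 65.101, σ = 85.101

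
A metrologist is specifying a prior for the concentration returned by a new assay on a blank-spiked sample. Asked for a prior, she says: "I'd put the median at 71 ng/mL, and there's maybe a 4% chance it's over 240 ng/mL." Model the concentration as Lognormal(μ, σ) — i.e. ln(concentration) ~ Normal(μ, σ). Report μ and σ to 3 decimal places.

If T ~ Lognormal(μ,σ) then ln T ~ Normal(μ,σ), so the p-quantile of ln T is μ + z_p·σ.
ln(71) = 4.263 and ln(240) = 5.481; z_{0.5} = 0, z_{0.96} = 1.751.
σ = (5.481 − 4.263)/(1.751 − (0)) = 0.696.
μ = 4.263 − (0)·0.696 = 4.263.

μ ≈ 4.263, σ ≈ 0.696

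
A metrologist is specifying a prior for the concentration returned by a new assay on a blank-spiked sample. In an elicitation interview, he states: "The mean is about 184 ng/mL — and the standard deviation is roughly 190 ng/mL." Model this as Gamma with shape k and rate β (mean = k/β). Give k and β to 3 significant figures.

For Gamma(k, rate β): mean = k/β, variance = k/β², so CV = 1/√k.
CV = SD/mean = 190/184 = 1.033, hence k = 1/CV² = 0.938.
Then β = k/mean = 0.938/184 = 0.0051.

k ≈ 0.938, β ≈ 0.0051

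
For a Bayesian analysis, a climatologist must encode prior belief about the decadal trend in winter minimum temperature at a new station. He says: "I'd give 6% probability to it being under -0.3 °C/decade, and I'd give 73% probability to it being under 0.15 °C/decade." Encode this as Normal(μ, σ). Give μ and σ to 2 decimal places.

μ = 0.02, σ = 0.21

The p-quantile of Normal(μ,σ) is μ + z_p·σ, with z_{0.06} = -1.555 and z_{0.73} = 0.6128.
Eliminate σ: μ = (z₂·x₁ − z₁·x₂)/(z₂ − z₁) = (0.6128·-0.3 − (-1.555)·0.15)/2.168 = 0.02.
Then σ = (x₂ − x₁)/(z₂ − z₁) = (0.15 − -0.3)/2.168 = 0.21.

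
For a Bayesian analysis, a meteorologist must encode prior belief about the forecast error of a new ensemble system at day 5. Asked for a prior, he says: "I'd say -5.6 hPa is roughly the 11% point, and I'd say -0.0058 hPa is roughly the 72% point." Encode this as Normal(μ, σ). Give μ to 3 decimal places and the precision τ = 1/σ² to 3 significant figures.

The p-quantile of Normal(μ,σ) is μ + z_p·σ, with z_{0.11} = -1.227 and z_{0.72} = 0.5828.
Eliminate σ: μ = (z₂·x₁ − z₁·x₂)/(z₂ − z₁) = (0.5828·-5.6 − (-1.227)·-0.0058)/1.809 = -1.808.
Then σ = (x₂ − x₁)/(z₂ − z₁) = (-0.0058 − -5.6)/1.809 = 3.092.
Precision τ = 1/σ² = 1/3.092² = 0.105.

μ = -1.808, τ = 0.105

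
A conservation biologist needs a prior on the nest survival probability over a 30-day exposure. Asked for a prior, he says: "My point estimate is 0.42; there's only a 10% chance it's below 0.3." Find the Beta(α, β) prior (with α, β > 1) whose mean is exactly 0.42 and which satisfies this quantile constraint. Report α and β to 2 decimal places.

With mean 0.42 fixed, write α = 0.42s, β = 0.58s where s = α+β.
Need P(θ < 0.3) = 0.1 under Beta(0.42s, 0.58s). Normal approximation: (q−m)/√(m(1−m)/s) ≈ z_{0.1} = -1.28, so s ≈ 0.42·0.58·(-1.28)²/(0.3−0.42)² = 27.8.
At s = 27.8: P(θ<0.3) ≈ 0.096. Adjusting to match 0.1 gives s ≈ 26.80.
So α = 0.42·26.80 ≈ 11.26, β = 0.58·26.80 ≈ 15.54.

α ≈ 11.26, β ≈ 15.54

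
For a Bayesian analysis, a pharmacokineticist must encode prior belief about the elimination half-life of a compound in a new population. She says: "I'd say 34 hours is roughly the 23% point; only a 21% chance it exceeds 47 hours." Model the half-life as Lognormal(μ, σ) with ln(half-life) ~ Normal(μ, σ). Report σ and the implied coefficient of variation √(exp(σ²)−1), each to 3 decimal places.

σ ≈ 0.210, CV ≈ 0.212

If T ~ Lognormal(μ,σ) then ln T ~ Normal(μ,σ), so the p-quantile of ln T is μ + z_p·σ.
ln(34) = 3.526 and ln(47) = 3.85; z_{0.23} = -0.7388, z_{0.79} = 0.8064.
σ = (3.85 − 3.526)/(0.8064 − (-0.7388)) = 0.210.
μ = 3.526 − (-0.7388)·0.210 = 3.681.
CV = √(exp(σ²)−1) = √(exp(0.0439)−1) = 0.212.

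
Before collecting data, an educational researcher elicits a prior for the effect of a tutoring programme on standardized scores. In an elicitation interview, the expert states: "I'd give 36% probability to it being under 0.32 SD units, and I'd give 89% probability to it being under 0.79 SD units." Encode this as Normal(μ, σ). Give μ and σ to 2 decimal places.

The p-quantile of Normal(μ,σ) is μ + z_p·σ, with z_{0.36} = -0.3585 and z_{0.89} = 1.227.
Eliminate σ: μ = (z₂·x₁ − z₁·x₂)/(z₂ − z₁) = (1.227·0.32 − (-0.3585)·0.79)/1.585 = 0.43.
Then σ = (x₂ − x₁)/(z₂ − z₁) = (0.79 − 0.32)/1.585 = 0.30.

μ = 0.43, σ = 0.30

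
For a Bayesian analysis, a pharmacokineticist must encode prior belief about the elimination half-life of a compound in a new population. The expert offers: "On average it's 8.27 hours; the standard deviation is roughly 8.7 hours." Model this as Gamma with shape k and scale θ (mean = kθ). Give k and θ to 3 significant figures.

k ≈ 0.904, θ ≈ 9.15

For Gamma(k, scale θ): mean = kθ, variance = kθ², so CV = 1/√k.
CV = SD/mean = 8.7/8.27 = 1.052, hence k = 1/CV² = 0.904.
Then θ = mean/k = 8.27/0.904 = 9.15.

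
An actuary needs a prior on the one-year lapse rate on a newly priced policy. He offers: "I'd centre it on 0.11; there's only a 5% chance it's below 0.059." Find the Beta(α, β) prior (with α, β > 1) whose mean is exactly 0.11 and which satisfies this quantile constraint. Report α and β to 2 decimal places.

α ≈ 8.86, β ≈ 71.70

With mean 0.11 fixed, write α = 0.11s, β = 0.89s where s = α+β.
Need P(θ < 0.059) = 0.05 under Beta(0.11s, 0.89s). Normal approximation: (q−m)/√(m(1−m)/s) ≈ z_{0.05} = -1.64, so s ≈ 0.11·0.89·(-1.64)²/(0.059−0.11)² = 101.8.
At s = 101.8: P(θ<0.059) ≈ 0.031. Adjusting to match 0.05 gives s ≈ 80.56.
So α = 0.11·80.56 ≈ 8.86, β = 0.89·80.56 ≈ 71.70.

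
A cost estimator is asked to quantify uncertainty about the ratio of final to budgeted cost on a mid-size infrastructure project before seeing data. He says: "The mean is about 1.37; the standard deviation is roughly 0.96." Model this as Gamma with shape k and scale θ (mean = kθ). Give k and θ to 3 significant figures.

For Gamma(k, scale θ): mean = kθ, variance = kθ², so CV = 1/√k.
CV = SD/mean = 0.96/1.37 = 0.7007, hence k = 1/CV² = 2.04.
Then θ = mean/k = 1.37/2.04 = 0.673.

k ≈ 2.04, θ ≈ 0.673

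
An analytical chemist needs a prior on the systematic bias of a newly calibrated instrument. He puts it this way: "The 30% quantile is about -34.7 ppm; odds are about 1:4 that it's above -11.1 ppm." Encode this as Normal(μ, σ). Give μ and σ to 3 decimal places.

μ = -25.640, σ = 17.276

For Normal(μ,σ), the p-quantile is μ + z_p·σ. Here z_{0.3} = -0.5244, z_{0.8} = 0.8416.
So -34.7 = μ − 0.5244σ and -11.1 = μ + 0.8416σ.
Subtracting: σ = (-11.1 − -34.7)/(0.8416 − (-0.5244)) = 17.276.
Then μ = -34.7 − (-0.5244)·17.276 = -25.640.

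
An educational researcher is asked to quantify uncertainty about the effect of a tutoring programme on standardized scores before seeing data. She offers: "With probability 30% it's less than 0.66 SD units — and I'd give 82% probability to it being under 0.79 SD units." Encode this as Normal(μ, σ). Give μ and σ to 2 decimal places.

The p-quantile of Normal(μ,σ) is μ + z_p·σ, with z_{0.3} = -0.5244 and z_{0.82} = 0.9154.
Eliminate σ: μ = (z₂·x₁ − z₁·x₂)/(z₂ − z₁) = (0.9154·0.66 − (-0.5244)·0.79)/1.44 = 0.71.
Then σ = (x₂ − x₁)/(z₂ − z₁) = (0.79 − 0.66)/1.44 = 0.09.

μ = 0.71, σ = 0.09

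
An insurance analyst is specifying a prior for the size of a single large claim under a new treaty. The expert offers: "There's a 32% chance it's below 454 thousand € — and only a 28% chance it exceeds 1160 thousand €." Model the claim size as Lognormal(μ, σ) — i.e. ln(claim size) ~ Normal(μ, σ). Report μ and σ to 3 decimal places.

If T ~ Lognormal(μ,σ) then ln T ~ Normal(μ,σ), so the p-quantile of ln T is μ + z_p·σ.
ln(454) = 6.118 and ln(1160) = 7.056; z_{0.32} = -0.4677, z_{0.72} = 0.5828.
σ = (7.056 − 6.118)/(0.5828 − (-0.4677)) = 0.893.
μ = 6.118 − (-0.4677)·0.893 = 6.536.

μ ≈ 6.536, σ ≈ 0.893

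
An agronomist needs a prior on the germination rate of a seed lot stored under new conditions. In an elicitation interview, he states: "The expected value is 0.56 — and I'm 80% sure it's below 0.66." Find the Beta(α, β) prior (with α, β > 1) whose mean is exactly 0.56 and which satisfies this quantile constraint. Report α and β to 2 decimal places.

α ≈ 9.96, β ≈ 7.82

With mean 0.56 fixed, write α = 0.56s, β = 0.44s where s = α+β.
Need P(θ < 0.66) = 0.8 under Beta(0.56s, 0.44s). Normal approximation: (q−m)/√(m(1−m)/s) ≈ z_{0.8} = 0.842, so s ≈ 0.56·0.44·(0.842)²/(0.66−0.56)² = 17.5.
At s = 17.5: P(θ<0.66) ≈ 0.798. Adjusting to match 0.8 gives s ≈ 17.78.
So α = 0.56·17.78 ≈ 9.96, β = 0.44·17.78 ≈ 7.82.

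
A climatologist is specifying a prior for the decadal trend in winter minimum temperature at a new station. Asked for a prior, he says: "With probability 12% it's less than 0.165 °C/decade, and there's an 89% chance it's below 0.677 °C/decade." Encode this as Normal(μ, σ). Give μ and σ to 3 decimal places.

The p-quantile of Normal(μ,σ) is μ + z_p·σ, with z_{0.12} = -1.175 and z_{0.89} = 1.227.
Eliminate σ: μ = (z₂·x₁ − z₁·x₂)/(z₂ − z₁) = (1.227·0.165 − (-1.175)·0.677)/2.402 = 0.416.
Then σ = (x₂ − x₁)/(z₂ − z₁) = (0.677 − 0.165)/2.402 = 0.213.

μ = 0.416, σ = 0.213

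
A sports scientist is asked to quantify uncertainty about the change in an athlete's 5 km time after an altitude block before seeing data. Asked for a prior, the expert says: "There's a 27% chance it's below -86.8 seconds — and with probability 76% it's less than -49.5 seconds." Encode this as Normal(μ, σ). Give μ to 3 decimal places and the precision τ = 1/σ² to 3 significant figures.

μ = -69.472, τ = 0.00125

For Normal(μ,σ), the p-quantile is μ + z_p·σ. Here z_{0.27} = -0.6128, z_{0.76} = 0.7063.
So -86.8 = μ − 0.6128σ and -49.5 = μ + 0.7063σ.
Subtracting: σ = (-49.5 − -86.8)/(0.7063 − (-0.6128)) = 28.277.
Then μ = -86.8 − (-0.6128)·28.277 = -69.472.
Precision τ = 1/σ² = 1/28.28² = 0.00125.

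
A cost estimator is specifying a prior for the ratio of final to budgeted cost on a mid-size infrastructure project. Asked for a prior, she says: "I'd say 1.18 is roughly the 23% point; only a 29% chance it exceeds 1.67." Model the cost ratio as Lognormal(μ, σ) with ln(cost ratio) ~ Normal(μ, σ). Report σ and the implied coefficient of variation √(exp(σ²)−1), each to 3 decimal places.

If T ~ Lognormal(μ,σ) then ln T ~ Normal(μ,σ), so the p-quantile of ln T is μ + z_p·σ.
ln(1.18) = 0.1655 and ln(1.67) = 0.5128; z_{0.23} = -0.7388, z_{0.71} = 0.5534.
σ = (0.5128 − 0.1655)/(0.5534 − (-0.7388)) = 0.269.
μ = 0.1655 − (-0.7388)·0.269 = 0.364.
CV = √(exp(σ²)−1) = √(exp(0.0722)−1) = 0.274.

σ ≈ 0.269, CV ≈ 0.274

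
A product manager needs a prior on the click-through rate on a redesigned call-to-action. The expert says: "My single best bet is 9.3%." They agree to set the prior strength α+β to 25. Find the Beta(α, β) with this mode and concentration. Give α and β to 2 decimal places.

α = 3.14, β = 21.86

For α,β > 1 the Beta mode is (α−1)/(α+β−2). With α+β = 25, the mode is (α−1)/23.
Set (α−1)/23 = 0.093 → α = 1 + 0.093·23 = 3.14.
β = 25 − α = 21.86.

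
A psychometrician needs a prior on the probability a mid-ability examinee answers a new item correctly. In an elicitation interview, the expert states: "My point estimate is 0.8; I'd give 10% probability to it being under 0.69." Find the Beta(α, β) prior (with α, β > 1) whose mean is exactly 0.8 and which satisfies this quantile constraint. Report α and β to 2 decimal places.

α ≈ 18.55, β ≈ 4.64

With mean 0.8 fixed, write α = 0.8s, β = 0.2s where s = α+β.
Need P(θ < 0.69) = 0.1 under Beta(0.8s, 0.2s). Normal approximation: (q−m)/√(m(1−m)/s) ≈ z_{0.1} = -1.28, so s ≈ 0.8·0.2·(-1.28)²/(0.69−0.8)² = 21.7.
At s = 21.7: P(θ<0.69) ≈ 0.106. Adjusting to match 0.1 gives s ≈ 23.19.
So α = 0.8·23.19 ≈ 18.55, β = 0.2·23.19 ≈ 4.64.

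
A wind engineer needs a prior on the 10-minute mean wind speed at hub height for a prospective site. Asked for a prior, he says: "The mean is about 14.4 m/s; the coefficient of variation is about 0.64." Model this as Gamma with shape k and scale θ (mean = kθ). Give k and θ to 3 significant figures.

For Gamma(k, scale θ): mean = kθ, variance = kθ², so CV = 1/√k.
CV = 0.64, hence k = 1/CV² = 2.44.
Then θ = mean/k = 14.4/2.44 = 5.9.

k ≈ 2.44, θ ≈ 5.9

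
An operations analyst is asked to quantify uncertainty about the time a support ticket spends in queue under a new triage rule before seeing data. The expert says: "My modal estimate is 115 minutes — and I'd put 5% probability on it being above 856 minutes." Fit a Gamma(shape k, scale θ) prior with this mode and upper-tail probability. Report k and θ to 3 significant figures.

Gamma(k,θ) with k>1 has mode (k−1)θ, so θ = 115/(k−1).
Need P(X < 856) = 0.95 with θ tied to k this way. Start at k = 2, θ = 115: P(X<856) ≈ 0.995.
Too high — lower k to spread out. Iterating converges to k ≈ 1.53.
Then θ = 115/(1.53−1) ≈ 216.

k ≈ 1.53, θ ≈ 216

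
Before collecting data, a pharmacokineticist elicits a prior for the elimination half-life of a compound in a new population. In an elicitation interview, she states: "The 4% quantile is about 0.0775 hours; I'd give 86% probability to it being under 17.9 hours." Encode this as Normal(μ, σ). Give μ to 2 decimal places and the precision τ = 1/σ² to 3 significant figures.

The p-quantile of Normal(μ,σ) is μ + z_p·σ, with z_{0.04} = -1.751 and z_{0.86} = 1.08.
Eliminate σ: μ = (z₂·x₁ − z₁·x₂)/(z₂ − z₁) = (1.08·0.0775 − (-1.751)·17.9)/2.831 = 11.10.
Then σ = (x₂ − x₁)/(z₂ − z₁) = (17.9 − 0.0775)/2.831 = 6.30.
Precision τ = 1/σ² = 1/6.295² = 0.0252.

μ = 11.10, τ = 0.0252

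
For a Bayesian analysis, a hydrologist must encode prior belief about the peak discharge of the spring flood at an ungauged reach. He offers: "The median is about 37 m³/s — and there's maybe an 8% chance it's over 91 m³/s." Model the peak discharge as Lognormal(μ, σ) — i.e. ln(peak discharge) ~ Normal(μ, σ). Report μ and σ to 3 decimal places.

μ ≈ 3.611, σ ≈ 0.640

If T ~ Lognormal(μ,σ) then ln T ~ Normal(μ,σ), so the p-quantile of ln T is μ + z_p·σ.
ln(37) = 3.611 and ln(91) = 4.511; z_{0.5} = 0, z_{0.92} = 1.405.
σ = (4.511 − 3.611)/(1.405 − (0)) = 0.640.
μ = 3.611 − (0)·0.640 = 3.611.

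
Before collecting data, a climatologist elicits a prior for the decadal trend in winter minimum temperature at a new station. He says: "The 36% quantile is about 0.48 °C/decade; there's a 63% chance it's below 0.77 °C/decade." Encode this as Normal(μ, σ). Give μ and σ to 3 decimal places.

μ = 0.631, σ = 0.420

The p-quantile of Normal(μ,σ) is μ + z_p·σ, with z_{0.36} = -0.3585 and z_{0.63} = 0.3319.
Eliminate σ: μ = (z₂·x₁ − z₁·x₂)/(z₂ − z₁) = (0.3319·0.48 − (-0.3585)·0.77)/0.6903 = 0.631.
Then σ = (x₂ − x₁)/(z₂ − z₁) = (0.77 − 0.48)/0.6903 = 0.420.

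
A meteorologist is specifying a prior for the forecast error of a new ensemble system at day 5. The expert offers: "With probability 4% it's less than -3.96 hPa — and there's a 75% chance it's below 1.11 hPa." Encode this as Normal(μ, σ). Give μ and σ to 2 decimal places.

The p-quantile of Normal(μ,σ) is μ + z_p·σ, with z_{0.04} = -1.751 and z_{0.75} = 0.6745.
Eliminate σ: μ = (z₂·x₁ − z₁·x₂)/(z₂ − z₁) = (0.6745·-3.96 − (-1.751)·1.11)/2.425 = -0.30.
Then σ = (x₂ − x₁)/(z₂ − z₁) = (1.11 − -3.96)/2.425 = 2.09.

μ = -0.30, σ = 2.09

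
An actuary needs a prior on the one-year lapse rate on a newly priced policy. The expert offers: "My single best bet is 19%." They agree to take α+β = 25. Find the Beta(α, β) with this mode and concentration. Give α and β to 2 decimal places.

For α,β > 1 the Beta mode is (α−1)/(α+β−2). With α+β = 25, the mode is (α−1)/23.
Set (α−1)/23 = 0.19 → α = 1 + 0.19·23 = 5.37.
β = 25 − α = 19.63.

α = 5.37, β = 19.63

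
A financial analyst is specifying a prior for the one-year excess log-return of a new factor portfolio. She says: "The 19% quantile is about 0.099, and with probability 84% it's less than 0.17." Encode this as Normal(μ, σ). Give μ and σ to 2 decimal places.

μ = 0.13, σ = 0.04

The p-quantile of Normal(μ,σ) is μ + z_p·σ, with z_{0.19} = -0.8779 and z_{0.84} = 0.9945.
Eliminate σ: μ = (z₂·x₁ − z₁·x₂)/(z₂ − z₁) = (0.9945·0.099 − (-0.8779)·0.17)/1.872 = 0.13.
Then σ = (x₂ − x₁)/(z₂ − z₁) = (0.17 − 0.099)/1.872 = 0.04.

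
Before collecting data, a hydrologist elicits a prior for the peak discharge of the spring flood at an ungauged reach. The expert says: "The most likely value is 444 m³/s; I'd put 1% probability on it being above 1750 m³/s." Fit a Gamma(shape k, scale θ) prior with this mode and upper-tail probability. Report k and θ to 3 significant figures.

Gamma(k,θ) with k>1 has mode (k−1)θ, so θ = 444/(k−1).
Need P(X < 1750) = 0.99 with θ tied to k this way. Start at k = 2, θ = 444: P(X<1750) ≈ 0.904.
Too low — raise k to concentrate. Iterating converges to k ≈ 3.23.
Then θ = 444/(3.23−1) ≈ 199.

k ≈ 3.23, θ ≈ 199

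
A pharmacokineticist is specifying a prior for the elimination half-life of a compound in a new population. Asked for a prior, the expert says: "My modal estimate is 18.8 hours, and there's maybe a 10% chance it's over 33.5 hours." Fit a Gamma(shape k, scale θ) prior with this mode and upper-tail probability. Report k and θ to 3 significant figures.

Gamma(k,θ) with k>1 has mode (k−1)θ, so θ = 18.8/(k−1).
Need P(X < 33.5) = 0.9 with θ tied to k this way. Start at k = 2, θ = 18.8: P(X<33.5) ≈ 0.532.
Too low — raise k to concentrate. Iterating converges to k ≈ 6.7.
Then θ = 18.8/(6.7−1) ≈ 3.3.

k ≈ 6.7, θ ≈ 3.3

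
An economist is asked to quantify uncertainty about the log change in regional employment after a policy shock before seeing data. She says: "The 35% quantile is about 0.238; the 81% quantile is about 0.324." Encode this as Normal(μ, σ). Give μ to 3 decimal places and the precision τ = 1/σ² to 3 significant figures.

μ = 0.264, τ = 216

For Normal(μ,σ), the p-quantile is μ + z_p·σ. Here z_{0.35} = -0.3853, z_{0.81} = 0.8779.
So 0.238 = μ − 0.3853σ and 0.324 = μ + 0.8779σ.
Subtracting: σ = (0.324 − 0.238)/(0.8779 − (-0.3853)) = 0.068.
Then μ = 0.238 − (-0.3853)·0.068 = 0.264.
Precision τ = 1/σ² = 1/0.06808² = 216.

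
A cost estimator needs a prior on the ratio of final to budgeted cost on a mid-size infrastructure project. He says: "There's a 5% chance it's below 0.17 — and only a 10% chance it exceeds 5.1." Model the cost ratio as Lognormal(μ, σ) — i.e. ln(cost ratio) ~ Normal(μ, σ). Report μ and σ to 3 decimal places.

If T ~ Lognormal(μ,σ) then ln T ~ Normal(μ,σ), so the p-quantile of ln T is μ + z_p·σ.
ln(0.17) = -1.772 and ln(5.1) = 1.629; z_{0.05} = -1.645, z_{0.9} = 1.282.
σ = (1.629 − -1.772)/(1.282 − (-1.645)) = 1.162.
μ = -1.772 − (-1.645)·1.162 = 0.140.

μ ≈ 0.140, σ ≈ 1.162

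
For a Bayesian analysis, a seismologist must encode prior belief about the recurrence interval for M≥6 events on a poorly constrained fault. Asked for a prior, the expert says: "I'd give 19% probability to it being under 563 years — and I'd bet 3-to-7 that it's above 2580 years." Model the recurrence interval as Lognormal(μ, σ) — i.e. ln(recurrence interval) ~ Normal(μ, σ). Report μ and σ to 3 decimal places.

μ ≈ 7.286, σ ≈ 1.086

If T ~ Lognormal(μ,σ) then ln T ~ Normal(μ,σ), so the p-quantile of ln T is μ + z_p·σ.
ln(563) = 6.333 and ln(2580) = 7.856; z_{0.19} = -0.8779, z_{0.7} = 0.5244.
σ = (7.856 − 6.333)/(0.5244 − (-0.8779)) = 1.086.
μ = 6.333 − (-0.8779)·1.086 = 7.286.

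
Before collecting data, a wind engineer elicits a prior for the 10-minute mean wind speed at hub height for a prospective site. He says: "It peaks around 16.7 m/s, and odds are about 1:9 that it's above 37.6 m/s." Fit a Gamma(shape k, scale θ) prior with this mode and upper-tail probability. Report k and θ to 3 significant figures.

k ≈ 3.92, θ ≈ 5.72

Gamma(k,θ) with k>1 has mode (k−1)θ, so θ = 16.7/(k−1).
Need P(X < 37.6) = 0.9 with θ tied to k this way. Start at k = 2, θ = 16.7: P(X<37.6) ≈ 0.658.
Too low — raise k to concentrate. Iterating converges to k ≈ 3.92.
Then θ = 16.7/(3.92−1) ≈ 5.72.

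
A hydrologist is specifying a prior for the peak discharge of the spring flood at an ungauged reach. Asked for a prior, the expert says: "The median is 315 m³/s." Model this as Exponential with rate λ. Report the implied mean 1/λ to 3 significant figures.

mean ≈ 454 m³/s

Exponential median = ln 2 / λ, so λ = ln 2 / 315.0 = 0.0022.
Mean = 1/λ = 454 m³/s.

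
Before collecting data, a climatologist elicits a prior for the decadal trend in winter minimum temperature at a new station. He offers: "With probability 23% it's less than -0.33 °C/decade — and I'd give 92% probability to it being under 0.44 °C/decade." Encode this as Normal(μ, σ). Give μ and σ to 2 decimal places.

μ = -0.06, σ = 0.36

For Normal(μ,σ), the p-quantile is μ + z_p·σ. Here z_{0.23} = -0.7388, z_{0.92} = 1.405.
So -0.33 = μ − 0.7388σ and 0.44 = μ + 1.405σ.
Subtracting: σ = (0.44 − -0.33)/(1.405 − (-0.7388)) = 0.36.
Then μ = -0.33 − (-0.7388)·0.36 = -0.06.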